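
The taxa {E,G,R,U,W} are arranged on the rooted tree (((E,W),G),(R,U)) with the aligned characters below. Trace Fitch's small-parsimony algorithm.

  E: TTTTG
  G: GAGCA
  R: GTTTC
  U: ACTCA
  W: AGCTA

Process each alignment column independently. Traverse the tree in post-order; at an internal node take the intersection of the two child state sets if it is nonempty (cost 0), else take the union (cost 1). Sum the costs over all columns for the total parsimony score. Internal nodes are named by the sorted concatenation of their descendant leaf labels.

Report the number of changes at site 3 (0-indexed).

2

site 0, node EW: E={T} ∪ W={A} → {A,T} (+1)
site 0, node EGW: EW={A,T} ∪ G={G} → {A,G,T} (+1)
site 0, node RU: R={G} ∪ U={A} → {A,G} (+1)
site 0, node EGRUW: EGW={A,G,T} ∩ RU={A,G} → {A,G} (+0)
site 1, node EW: E={T} ∪ W={G} → {G,T} (+1)
site 1, node EGW: EW={G,T} ∪ G={A} → {A,G,T} (+1)
site 1, node RU: R={T} ∪ U={C} → {C,T} (+1)
site 1, node EGRUW: EGW={A,G,T} ∩ RU={C,T} → {T} (+0)
site 2, node EW: E={T} ∪ W={C} → {C,T} (+1)
site 2, node EGW: EW={C,T} ∪ G={G} → {C,G,T} (+1)
site 2, node RU: R={T} ∩ U={T} → {T} (+0)
site 2, node EGRUW: EGW={C,G,T} ∩ RU={T} → {T} (+0)
site 3, node EW: E={T} ∩ W={T} → {T} (+0)
site 3, node EGW: EW={T} ∪ G={C} → {C,T} (+1)
site 3, node RU: R={T} ∪ U={C} → {C,T} (+1)
site 3, node EGRUW: EGW={C,T} ∩ RU={C,T} → {C,T} (+0)
site 4, node EW: E={G} ∪ W={A} → {A,G} (+1)
site 4, node EGW: EW={A,G} ∩ G={A} → {A} (+0)
site 4, node RU: R={C} ∪ U={A} → {A,C} (+1)
site 4, node EGRUW: EGW={A} ∩ RU={A,C} → {A} (+0)
per-site changes: [3, 3, 2, 2, 2]; total = 12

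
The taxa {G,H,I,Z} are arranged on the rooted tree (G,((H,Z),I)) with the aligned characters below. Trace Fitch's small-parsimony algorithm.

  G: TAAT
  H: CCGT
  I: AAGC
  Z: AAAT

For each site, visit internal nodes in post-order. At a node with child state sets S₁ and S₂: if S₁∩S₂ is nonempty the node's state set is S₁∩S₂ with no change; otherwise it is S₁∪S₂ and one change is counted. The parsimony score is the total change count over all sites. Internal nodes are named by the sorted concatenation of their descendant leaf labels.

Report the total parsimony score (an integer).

6

site 0, node HZ: H={C} ∪ Z={A} → {A,C} (+1)
site 0, node HIZ: HZ={A,C} ∩ I={A} → {A} (+0)
site 0, node GHIZ: G={T} ∪ HIZ={A} → {A,T} (+1)
site 1, node HZ: H={C} ∪ Z={A} → {A,C} (+1)
site 1, node HIZ: HZ={A,C} ∩ I={A} → {A} (+0)
site 1, node GHIZ: G={A} ∩ HIZ={A} → {A} (+0)
site 2, node HZ: H={G} ∪ Z={A} → {A,G} (+1)
site 2, node HIZ: HZ={A,G} ∩ I={G} → {G} (+0)
site 2, node GHIZ: G={A} ∪ HIZ={G} → {A,G} (+1)
site 3, node HZ: H={T} ∩ Z={T} → {T} (+0)
site 3, node HIZ: HZ={T} ∪ I={C} → {C,T} (+1)
site 3, node GHIZ: G={T} ∩ HIZ={C,T} → {T} (+0)
per-site changes: [2, 1, 2, 1]; total = 6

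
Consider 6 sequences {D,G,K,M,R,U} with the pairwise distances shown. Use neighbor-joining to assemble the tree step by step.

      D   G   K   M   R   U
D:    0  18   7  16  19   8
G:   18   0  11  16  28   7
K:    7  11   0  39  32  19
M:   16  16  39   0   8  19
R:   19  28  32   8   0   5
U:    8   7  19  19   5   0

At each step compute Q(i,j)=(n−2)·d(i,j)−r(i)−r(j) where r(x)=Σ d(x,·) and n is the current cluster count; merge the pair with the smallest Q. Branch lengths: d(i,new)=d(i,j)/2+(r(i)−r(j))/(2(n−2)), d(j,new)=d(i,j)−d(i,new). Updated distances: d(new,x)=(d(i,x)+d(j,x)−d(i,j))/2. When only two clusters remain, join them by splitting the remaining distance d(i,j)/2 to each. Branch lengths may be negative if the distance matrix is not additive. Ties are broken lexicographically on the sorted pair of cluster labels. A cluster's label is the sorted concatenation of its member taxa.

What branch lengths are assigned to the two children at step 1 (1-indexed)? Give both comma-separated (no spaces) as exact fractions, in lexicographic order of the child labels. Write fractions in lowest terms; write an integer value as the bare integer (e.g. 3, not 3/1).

19/4,13/4

1. join M+R (d=8, Q=-158) ⇒ MR; edges |M|=19/4, |R|=13/4
  updated: d(D,MR)=27/2, d(G,MR)=18, d(K,MR)=63/2, d(MR,U)=8
2. join D+K (d=7, Q=-94) ⇒ DK; edges |D|=-1/6, |K|=43/6
  updated: d(DK,G)=11, d(DK,MR)=19, d(DK,U)=10
3. join DK+G (d=11, Q=-54) ⇒ DGK; edges |DK|=13/2, |G|=9/2
  updated: d(DGK,MR)=13, d(DGK,U)=3
4. join DGK+MR (d=13, Q=-24) ⇒ DGKMR; edges |DGK|=4, |MR|=9
  updated: d(DGKMR,U)=-1
5. join DGKMR+U (d=-1) ⇒ DGKMRU; edges |DGKMR|=-1/2, |U|=-1/2
final tree: ((((D:-1/6,K:43/6):13/2,G:9/2):4,(M:19/4,R:13/4):9):-1/2,U:-1/2)
total length: 38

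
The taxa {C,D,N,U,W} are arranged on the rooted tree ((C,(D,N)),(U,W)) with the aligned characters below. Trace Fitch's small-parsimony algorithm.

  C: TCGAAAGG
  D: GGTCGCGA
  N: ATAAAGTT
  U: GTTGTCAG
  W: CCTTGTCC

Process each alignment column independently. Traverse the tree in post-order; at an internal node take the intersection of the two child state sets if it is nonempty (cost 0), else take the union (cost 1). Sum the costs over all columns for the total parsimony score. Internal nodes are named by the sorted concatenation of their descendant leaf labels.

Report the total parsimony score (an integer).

23

site 0, node DN: D={G} ∪ N={A} → {A,G} (+1)
site 0, node CDN: C={T} ∪ DN={A,G} → {A,G,T} (+1)
site 0, node UW: U={G} ∪ W={C} → {C,G} (+1)
site 0, node CDNUW: CDN={A,G,T} ∩ UW={C,G} → {G} (+0)
site 1, node DN: D={G} ∪ N={T} → {G,T} (+1)
site 1, node CDN: C={C} ∪ DN={G,T} → {C,G,T} (+1)
site 1, node UW: U={T} ∪ W={C} → {C,T} (+1)
site 1, node CDNUW: CDN={C,G,T} ∩ UW={C,T} → {C,T} (+0)
site 2, node DN: D={T} ∪ N={A} → {A,T} (+1)
site 2, node CDN: C={G} ∪ DN={A,T} → {A,G,T} (+1)
site 2, node UW: U={T} ∩ W={T} → {T} (+0)
site 2, node CDNUW: CDN={A,G,T} ∩ UW={T} → {T} (+0)
site 3, node DN: D={C} ∪ N={A} → {A,C} (+1)
site 3, node CDN: C={A} ∩ DN={A,C} → {A} (+0)
site 3, node UW: U={G} ∪ W={T} → {G,T} (+1)
site 3, node CDNUW: CDN={A} ∪ UW={G,T} → {A,G,T} (+1)
site 4, node DN: D={G} ∪ N={A} → {A,G} (+1)
site 4, node CDN: C={A} ∩ DN={A,G} → {A} (+0)
site 4, node UW: U={T} ∪ W={G} → {G,T} (+1)
site 4, node CDNUW: CDN={A} ∪ UW={G,T} → {A,G,T} (+1)
site 5, node DN: D={C} ∪ N={G} → {C,G} (+1)
site 5, node CDN: C={A} ∪ DN={C,G} → {A,C,G} (+1)
site 5, node UW: U={C} ∪ W={T} → {C,T} (+1)
site 5, node CDNUW: CDN={A,C,G} ∩ UW={C,T} → {C} (+0)
site 6, node DN: D={G} ∪ N={T} → {G,T} (+1)
site 6, node CDN: C={G} ∩ DN={G,T} → {G} (+0)
site 6, node UW: U={A} ∪ W={C} → {A,C} (+1)
site 6, node CDNUW: CDN={G} ∪ UW={A,C} → {A,C,G} (+1)
site 7, node DN: D={A} ∪ N={T} → {A,T} (+1)
site 7, node CDN: C={G} ∪ DN={A,T} → {A,G,T} (+1)
site 7, node UW: U={G} ∪ W={C} → {C,G} (+1)
site 7, node CDNUW: CDN={A,G,T} ∩ UW={C,G} → {G} (+0)
per-site changes: [3, 3, 2, 3, 3, 3, 3, 3]; total = 23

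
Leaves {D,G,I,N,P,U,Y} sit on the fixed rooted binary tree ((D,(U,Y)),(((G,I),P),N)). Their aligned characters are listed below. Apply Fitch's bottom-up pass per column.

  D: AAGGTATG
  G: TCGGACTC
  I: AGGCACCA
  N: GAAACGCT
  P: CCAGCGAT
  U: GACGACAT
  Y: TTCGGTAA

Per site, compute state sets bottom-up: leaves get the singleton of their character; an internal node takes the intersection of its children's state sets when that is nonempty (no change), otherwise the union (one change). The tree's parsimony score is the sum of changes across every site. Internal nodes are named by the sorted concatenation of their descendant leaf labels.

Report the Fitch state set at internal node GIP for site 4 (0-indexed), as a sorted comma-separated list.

A,C

[col 0] UY: children U:{G}, Y:{T} ∪→ {G,T}; cost 1
[col 0] DUY: children D:{A}, UY:{G,T} ∪→ {A,G,T}; cost 1
[col 0] GI: children G:{T}, I:{A} ∪→ {A,T}; cost 1
[col 0] GIP: children GI:{A,T}, P:{C} ∪→ {A,C,T}; cost 1
[col 0] GINP: children GIP:{A,C,T}, N:{G} ∪→ {A,C,G,T}; cost 1
[col 0] DGINPUY: children DUY:{A,G,T}, GINP:{A,C,G,T} ∩→ {A,G,T}; cost 0
[col 1] UY: children U:{A}, Y:{T} ∪→ {A,T}; cost 1
[col 1] DUY: children D:{A}, UY:{A,T} ∩→ {A}; cost 0
[col 1] GI: children G:{C}, I:{G} ∪→ {C,G}; cost 1
[col 1] GIP: children GI:{C,G}, P:{C} ∩→ {C}; cost 0
[col 1] GINP: children GIP:{C}, N:{A} ∪→ {A,C}; cost 1
[col 1] DGINPUY: children DUY:{A}, GINP:{A,C} ∩→ {A}; cost 0
[col 2] UY: children U:{C}, Y:{C} ∩→ {C}; cost 0
[col 2] DUY: children D:{G}, UY:{C} ∪→ {C,G}; cost 1
[col 2] GI: children G:{G}, I:{G} ∩→ {G}; cost 0
[col 2] GIP: children GI:{G}, P:{A} ∪→ {A,G}; cost 1
[col 2] GINP: children GIP:{A,G}, N:{A} ∩→ {A}; cost 0
[col 2] DGINPUY: children DUY:{C,G}, GINP:{A} ∪→ {A,C,G}; cost 1
[col 3] UY: children U:{G}, Y:{G} ∩→ {G}; cost 0
[col 3] DUY: children D:{G}, UY:{G} ∩→ {G}; cost 0
[col 3] GI: children G:{G}, I:{C} ∪→ {C,G}; cost 1
[col 3] GIP: children GI:{C,G}, P:{G} ∩→ {G}; cost 0
[col 3] GINP: children GIP:{G}, N:{A} ∪→ {A,G}; cost 1
[col 3] DGINPUY: children DUY:{G}, GINP:{A,G} ∩→ {G}; cost 0
[col 4] UY: children U:{A}, Y:{G} ∪→ {A,G}; cost 1
[col 4] DUY: children D:{T}, UY:{A,G} ∪→ {A,G,T}; cost 1
[col 4] GI: children G:{A}, I:{A} ∩→ {A}; cost 0
[col 4] GIP: children GI:{A}, P:{C} ∪→ {A,C}; cost 1
[col 4] GINP: children GIP:{A,C}, N:{C} ∩→ {C}; cost 0
[col 4] DGINPUY: children DUY:{A,G,T}, GINP:{C} ∪→ {A,C,G,T}; cost 1
[col 5] UY: children U:{C}, Y:{T} ∪→ {C,T}; cost 1
[col 5] DUY: children D:{A}, UY:{C,T} ∪→ {A,C,T}; cost 1
[col 5] GI: children G:{C}, I:{C} ∩→ {C}; cost 0
[col 5] GIP: children GI:{C}, P:{G} ∪→ {C,G}; cost 1
[col 5] GINP: children GIP:{C,G}, N:{G} ∩→ {G}; cost 0
[col 5] DGINPUY: children DUY:{A,C,T}, GINP:{G} ∪→ {A,C,G,T}; cost 1
[col 6] UY: children U:{A}, Y:{A} ∩→ {A}; cost 0
[col 6] DUY: children D:{T}, UY:{A} ∪→ {A,T}; cost 1
[col 6] GI: children G:{T}, I:{C} ∪→ {C,T}; cost 1
[col 6] GIP: children GI:{C,T}, P:{A} ∪→ {A,C,T}; cost 1
[col 6] GINP: children GIP:{A,C,T}, N:{C} ∩→ {C}; cost 0
[col 6] DGINPUY: children DUY:{A,T}, GINP:{C} ∪→ {A,C,T}; cost 1
[col 7] UY: children U:{T}, Y:{A} ∪→ {A,T}; cost 1
[col 7] DUY: children D:{G}, UY:{A,T} ∪→ {A,G,T}; cost 1
[col 7] GI: children G:{C}, I:{A} ∪→ {A,C}; cost 1
[col 7] GIP: children GI:{A,C}, P:{T} ∪→ {A,C,T}; cost 1
[col 7] GINP: children GIP:{A,C,T}, N:{T} ∩→ {T}; cost 0
[col 7] DGINPUY: children DUY:{A,G,T}, GINP:{T} ∩→ {T}; cost 0
per-site changes: [5, 3, 3, 2, 4, 4, 4, 4]; total = 29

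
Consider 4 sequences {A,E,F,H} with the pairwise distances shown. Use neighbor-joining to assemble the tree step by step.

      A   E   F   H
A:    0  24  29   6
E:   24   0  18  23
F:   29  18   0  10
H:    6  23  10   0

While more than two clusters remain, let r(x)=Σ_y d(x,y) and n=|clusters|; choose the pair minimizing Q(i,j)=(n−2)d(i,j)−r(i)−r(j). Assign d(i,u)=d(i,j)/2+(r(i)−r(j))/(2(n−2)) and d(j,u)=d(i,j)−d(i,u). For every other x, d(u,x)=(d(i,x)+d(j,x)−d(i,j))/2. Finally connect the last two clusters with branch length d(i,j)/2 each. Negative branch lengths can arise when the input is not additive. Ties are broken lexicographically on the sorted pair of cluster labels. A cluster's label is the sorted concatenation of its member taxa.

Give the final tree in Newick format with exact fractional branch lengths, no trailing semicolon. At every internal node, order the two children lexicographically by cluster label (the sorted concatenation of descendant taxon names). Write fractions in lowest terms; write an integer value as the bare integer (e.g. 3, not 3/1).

iteration 1: select A,H (d=6, Q=-86); attach at lengths (8, -2); label the merged cluster AH
  updated: d(AH,E)=41/2, d(AH,F)=33/2
iteration 2: select AH,E (d=41/2, Q=-55); attach at lengths (19/2, 11); label the merged cluster AEH
  updated: d(AEH,F)=7
iteration 3: select AEH,F (d=7); attach at lengths (7/2, 7/2); label the merged cluster AEFH
final tree: (((A:8,H:-2):19/2,E:11):7/2,F:7/2)
total length: 67/2

(((A:8,H:-2):19/2,E:11):7/2,F:7/2)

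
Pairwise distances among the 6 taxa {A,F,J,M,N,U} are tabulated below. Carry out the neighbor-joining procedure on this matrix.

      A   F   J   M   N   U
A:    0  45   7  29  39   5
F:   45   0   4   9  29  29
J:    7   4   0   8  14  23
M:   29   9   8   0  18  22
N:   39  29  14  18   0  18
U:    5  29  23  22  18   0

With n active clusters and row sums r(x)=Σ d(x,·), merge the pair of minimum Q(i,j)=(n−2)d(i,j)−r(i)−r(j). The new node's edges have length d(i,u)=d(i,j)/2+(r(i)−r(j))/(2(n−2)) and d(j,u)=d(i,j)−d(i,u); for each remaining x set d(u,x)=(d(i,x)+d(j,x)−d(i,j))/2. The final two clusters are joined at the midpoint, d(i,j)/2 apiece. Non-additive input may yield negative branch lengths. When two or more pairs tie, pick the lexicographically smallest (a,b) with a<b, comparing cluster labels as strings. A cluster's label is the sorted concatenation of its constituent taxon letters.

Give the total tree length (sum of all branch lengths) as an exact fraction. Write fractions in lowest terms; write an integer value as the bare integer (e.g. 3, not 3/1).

iteration 1: select A,U (d=5, Q=-202); attach at lengths (6, -1); label the merged cluster AU
  updated: d(AU,F)=69/2, d(AU,J)=25/2, d(AU,M)=23, d(AU,N)=26
iteration 2: select F,M (d=9, Q=-215/2); attach at lengths (91/12, 17/12); label the merged cluster FM
  updated: d(AU,FM)=97/4, d(FM,J)=3/2, d(FM,N)=19
iteration 3: select AU,N (d=26, Q=-279/4); attach at lengths (223/16, 193/16); label the merged cluster ANU
  updated: d(ANU,FM)=69/8, d(ANU,J)=1/4
iteration 4: select ANU,FM (d=69/8, Q=-83/8); attach at lengths (59/16, 79/16); label the merged cluster AFMNU
  updated: d(AFMNU,J)=-55/16
iteration 5: select AFMNU,J (d=-55/16); attach at lengths (-55/32, -55/32); label the merged cluster AFJMNU
final tree: ((((A:6,U:-1):223/16,N:193/16):59/16,(F:91/12,M:17/12):79/16):-55/32,J:-55/32)
total length: 723/16

723/16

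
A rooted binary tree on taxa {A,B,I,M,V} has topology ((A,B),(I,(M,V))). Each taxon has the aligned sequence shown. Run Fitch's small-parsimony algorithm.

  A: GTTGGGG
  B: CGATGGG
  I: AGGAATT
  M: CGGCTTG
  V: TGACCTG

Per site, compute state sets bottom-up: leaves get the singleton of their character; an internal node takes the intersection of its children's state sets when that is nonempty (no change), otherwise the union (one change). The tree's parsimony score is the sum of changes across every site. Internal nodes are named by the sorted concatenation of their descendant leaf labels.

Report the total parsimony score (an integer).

15

[col 0] AB: children A:{G}, B:{C} ∪→ {C,G}; cost 1
[col 0] MV: children M:{C}, V:{T} ∪→ {C,T}; cost 1
[col 0] IMV: children I:{A}, MV:{C,T} ∪→ {A,C,T}; cost 1
[col 0] ABIMV: children AB:{C,G}, IMV:{A,C,T} ∩→ {C}; cost 0
[col 1] AB: children A:{T}, B:{G} ∪→ {G,T}; cost 1
[col 1] MV: children M:{G}, V:{G} ∩→ {G}; cost 0
[col 1] IMV: children I:{G}, MV:{G} ∩→ {G}; cost 0
[col 1] ABIMV: children AB:{G,T}, IMV:{G} ∩→ {G}; cost 0
[col 2] AB: children A:{T}, B:{A} ∪→ {A,T}; cost 1
[col 2] MV: children M:{G}, V:{A} ∪→ {A,G}; cost 1
[col 2] IMV: children I:{G}, MV:{A,G} ∩→ {G}; cost 0
[col 2] ABIMV: children AB:{A,T}, IMV:{G} ∪→ {A,G,T}; cost 1
[col 3] AB: children A:{G}, B:{T} ∪→ {G,T}; cost 1
[col 3] MV: children M:{C}, V:{C} ∩→ {C}; cost 0
[col 3] IMV: children I:{A}, MV:{C} ∪→ {A,C}; cost 1
[col 3] ABIMV: children AB:{G,T}, IMV:{A,C} ∪→ {A,C,G,T}; cost 1
[col 4] AB: children A:{G}, B:{G} ∩→ {G}; cost 0
[col 4] MV: children M:{T}, V:{C} ∪→ {C,T}; cost 1
[col 4] IMV: children I:{A}, MV:{C,T} ∪→ {A,C,T}; cost 1
[col 4] ABIMV: children AB:{G}, IMV:{A,C,T} ∪→ {A,C,G,T}; cost 1
[col 5] AB: children A:{G}, B:{G} ∩→ {G}; cost 0
[col 5] MV: children M:{T}, V:{T} ∩→ {T}; cost 0
[col 5] IMV: children I:{T}, MV:{T} ∩→ {T}; cost 0
[col 5] ABIMV: children AB:{G}, IMV:{T} ∪→ {G,T}; cost 1
[col 6] AB: children A:{G}, B:{G} ∩→ {G}; cost 0
[col 6] MV: children M:{G}, V:{G} ∩→ {G}; cost 0
[col 6] IMV: children I:{T}, MV:{G} ∪→ {G,T}; cost 1
[col 6] ABIMV: children AB:{G}, IMV:{G,T} ∩→ {G}; cost 0
per-site changes: [3, 1, 3, 3, 3, 1, 1]; total = 15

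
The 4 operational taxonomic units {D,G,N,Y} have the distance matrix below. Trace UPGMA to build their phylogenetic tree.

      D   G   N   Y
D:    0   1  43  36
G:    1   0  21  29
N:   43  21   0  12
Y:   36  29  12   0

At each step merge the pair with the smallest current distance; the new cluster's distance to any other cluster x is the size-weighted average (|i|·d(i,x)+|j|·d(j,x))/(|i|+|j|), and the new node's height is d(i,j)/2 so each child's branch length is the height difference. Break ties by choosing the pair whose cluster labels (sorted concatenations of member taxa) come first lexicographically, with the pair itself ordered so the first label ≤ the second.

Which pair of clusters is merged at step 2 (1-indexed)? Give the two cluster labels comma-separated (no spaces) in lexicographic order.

iteration 1: select D,G (d=1); attach at lengths (1/2, 1/2); label the merged cluster DG
  updated: d(DG,N)=32, d(DG,Y)=65/2
iteration 2: select N,Y (d=12); attach at lengths (6, 6); label the merged cluster NY
  updated: d(DG,NY)=129/4
iteration 3: select DG,NY (d=129/4); attach at lengths (125/8, 81/8); label the merged cluster DGNY
final tree: ((D:1/2,G:1/2):125/8,(N:6,Y:6):81/8)
total length: 155/4

N,Y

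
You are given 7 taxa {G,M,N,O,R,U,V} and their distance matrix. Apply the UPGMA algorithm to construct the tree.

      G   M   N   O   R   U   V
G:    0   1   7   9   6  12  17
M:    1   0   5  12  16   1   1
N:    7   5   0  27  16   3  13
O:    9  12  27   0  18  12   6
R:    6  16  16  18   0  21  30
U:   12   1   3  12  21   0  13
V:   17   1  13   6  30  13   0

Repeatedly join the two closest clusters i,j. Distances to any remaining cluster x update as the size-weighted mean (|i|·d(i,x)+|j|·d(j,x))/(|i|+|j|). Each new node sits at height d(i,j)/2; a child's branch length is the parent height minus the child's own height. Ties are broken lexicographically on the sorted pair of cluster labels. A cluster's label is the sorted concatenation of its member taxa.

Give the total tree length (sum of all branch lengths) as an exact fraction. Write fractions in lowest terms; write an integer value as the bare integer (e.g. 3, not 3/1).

iteration 1: select G,M (d=1); attach at lengths (1/2, 1/2); label the merged cluster GM
  updated: d(GM,N)=6, d(GM,O)=21/2, d(GM,R)=11, d(GM,U)=13/2, d(GM,V)=9
iteration 2: select N,U (d=3); attach at lengths (3/2, 3/2); label the merged cluster NU
  updated: d(GM,NU)=25/4, d(NU,O)=39/2, d(NU,R)=37/2, d(NU,V)=13
iteration 3: select O,V (d=6); attach at lengths (3, 3); label the merged cluster OV
  updated: d(GM,OV)=39/4, d(NU,OV)=65/4, d(OV,R)=24
iteration 4: select GM,NU (d=25/4); attach at lengths (21/8, 13/8); label the merged cluster GMNU
  updated: d(GMNU,OV)=13, d(GMNU,R)=59/4
iteration 5: select GMNU,OV (d=13); attach at lengths (27/8, 7/2); label the merged cluster GMNOUV
  updated: d(GMNOUV,R)=107/6
iteration 6: select GMNOUV,R (d=107/6); attach at lengths (29/12, 107/12); label the merged cluster GMNORUV
final tree: ((((G:1/2,M:1/2):21/8,(N:3/2,U:3/2):13/8):27/8,(O:3,V:3):7/2):29/12,R:107/12)
total length: 779/24

779/24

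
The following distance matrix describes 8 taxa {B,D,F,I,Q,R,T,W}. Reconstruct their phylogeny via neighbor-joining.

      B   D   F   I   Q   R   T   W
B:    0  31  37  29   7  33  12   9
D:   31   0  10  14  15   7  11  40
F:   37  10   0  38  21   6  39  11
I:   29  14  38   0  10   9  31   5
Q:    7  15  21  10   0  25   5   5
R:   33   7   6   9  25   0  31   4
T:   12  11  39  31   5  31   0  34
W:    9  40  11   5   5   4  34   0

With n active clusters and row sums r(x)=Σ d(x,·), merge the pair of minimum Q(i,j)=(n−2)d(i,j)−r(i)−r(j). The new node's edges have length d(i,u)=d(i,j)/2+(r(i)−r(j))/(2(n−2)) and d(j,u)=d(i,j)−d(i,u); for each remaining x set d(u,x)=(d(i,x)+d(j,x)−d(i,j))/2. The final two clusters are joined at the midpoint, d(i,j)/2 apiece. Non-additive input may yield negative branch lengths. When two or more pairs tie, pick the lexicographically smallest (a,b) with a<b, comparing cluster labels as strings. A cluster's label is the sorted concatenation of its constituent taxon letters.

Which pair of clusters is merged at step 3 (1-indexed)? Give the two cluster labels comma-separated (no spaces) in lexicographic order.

D,F

iteration 1: select B,T (d=12, Q=-249); attach at lengths (67/12, 77/12); label the merged cluster BT
  updated: d(BT,D)=15, d(BT,F)=32, d(BT,I)=24, d(BT,Q)=0, d(BT,R)=26, d(BT,W)=31/2
iteration 2: select BT,Q (d=0, Q=-377/2); attach at lengths (73/20, -73/20); label the merged cluster BQT
  updated: d(BQT,D)=15, d(BQT,F)=53/2, d(BQT,I)=17, d(BQT,R)=51/2, d(BQT,W)=41/4
iteration 3: select D,F (d=10, Q=-275/2); attach at lengths (69/16, 91/16); label the merged cluster DF
  updated: d(BQT,DF)=63/4, d(DF,I)=21, d(DF,R)=3/2, d(DF,W)=41/2
iteration 4: select DF,R (d=3/2, Q=-377/4); attach at lengths (31/8, -19/8); label the merged cluster DFR
  updated: d(BQT,DFR)=159/8, d(DFR,I)=57/4, d(DFR,W)=23/2
iteration 5: select BQT,W (d=41/4, Q=-427/8); attach at lengths (327/32, 1/32); label the merged cluster BQTW
  updated: d(BQTW,DFR)=169/16, d(BQTW,I)=47/8
iteration 6: select BQTW,DFR (d=169/16, Q=-491/16); attach at lengths (35/32, 303/32); label the merged cluster BDFQRTW
  updated: d(BDFQRTW,I)=153/32
iteration 7: select BDFQRTW,I (d=153/32); attach at lengths (153/64, 153/64); label the merged cluster BDFIQRTW
final tree: (((((B:67/12,T:77/12):73/20,Q:-73/20):327/32,W:1/32):35/32,((D:69/16,F:91/16):31/8,R:-19/8):303/32):153/64,I:153/64)
total length: 1571/32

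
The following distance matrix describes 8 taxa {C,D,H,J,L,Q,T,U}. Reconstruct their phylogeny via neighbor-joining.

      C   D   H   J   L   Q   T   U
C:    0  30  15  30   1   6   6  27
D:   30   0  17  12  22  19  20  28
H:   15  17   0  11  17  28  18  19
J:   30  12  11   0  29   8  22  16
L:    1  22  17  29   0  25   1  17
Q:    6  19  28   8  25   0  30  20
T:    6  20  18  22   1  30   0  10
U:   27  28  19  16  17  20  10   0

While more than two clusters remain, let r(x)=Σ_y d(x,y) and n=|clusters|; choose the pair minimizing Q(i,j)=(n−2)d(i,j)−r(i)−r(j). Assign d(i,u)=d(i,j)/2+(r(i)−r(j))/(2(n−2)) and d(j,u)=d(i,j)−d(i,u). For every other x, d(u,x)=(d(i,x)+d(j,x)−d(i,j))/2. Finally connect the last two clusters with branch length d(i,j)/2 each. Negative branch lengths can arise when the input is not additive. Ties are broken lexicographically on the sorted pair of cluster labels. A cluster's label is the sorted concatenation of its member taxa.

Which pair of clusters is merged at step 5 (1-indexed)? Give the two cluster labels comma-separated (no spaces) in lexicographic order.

1. join C+L (d=1, Q=-221) ⇒ CL; edges |C|=3/4, |L|=1/4
  updated: d(CL,D)=51/2, d(CL,H)=31/2, d(CL,J)=29, d(CL,Q)=15, d(CL,T)=3, d(CL,U)=43/2
2. join CL+T (d=3, Q=-395/2) ⇒ CLT; edges |CL|=43/20, |T|=17/20
  updated: d(CLT,D)=85/4, d(CLT,H)=61/4, d(CLT,J)=24, d(CLT,Q)=21, d(CLT,U)=57/4
3. join CLT+U (d=57/4, Q=-136) ⇒ CLTU; edges |CLT|=111/16, |U|=117/16
  updated: d(CLTU,D)=35/2, d(CLTU,H)=10, d(CLTU,J)=103/8, d(CLTU,Q)=107/8
4. join CLTU+H (d=10, Q=-359/4) ⇒ CHLTU; edges |CLTU|=71/24, |H|=169/24
  updated: d(CHLTU,D)=49/4, d(CHLTU,J)=111/16, d(CHLTU,Q)=251/16
5. join CHLTU+D (d=49/4, Q=-429/8) ⇒ CDHLTU; edges |CHLTU|=129/32, |D|=263/32
  updated: d(CDHLTU,J)=107/32, d(CDHLTU,Q)=359/32
6. join CDHLTU+J (d=107/32, Q=-361/16) ⇒ CDHJLTU; edges |CDHLTU|=105/32, |J|=1/16
  updated: d(CDHJLTU,Q)=127/16
7. join CDHJLTU+Q (d=127/16) ⇒ CDHJLQTU; edges |CDHJLTU|=127/32, |Q|=127/32
final tree: (((((((C:3/4,L:1/4):43/20,T:17/20):111/16,U:117/16):71/24,H:169/24):129/32,D:263/32):105/32,J:1/16):127/32,Q:127/32)
total length: 1657/32

CHLTU,D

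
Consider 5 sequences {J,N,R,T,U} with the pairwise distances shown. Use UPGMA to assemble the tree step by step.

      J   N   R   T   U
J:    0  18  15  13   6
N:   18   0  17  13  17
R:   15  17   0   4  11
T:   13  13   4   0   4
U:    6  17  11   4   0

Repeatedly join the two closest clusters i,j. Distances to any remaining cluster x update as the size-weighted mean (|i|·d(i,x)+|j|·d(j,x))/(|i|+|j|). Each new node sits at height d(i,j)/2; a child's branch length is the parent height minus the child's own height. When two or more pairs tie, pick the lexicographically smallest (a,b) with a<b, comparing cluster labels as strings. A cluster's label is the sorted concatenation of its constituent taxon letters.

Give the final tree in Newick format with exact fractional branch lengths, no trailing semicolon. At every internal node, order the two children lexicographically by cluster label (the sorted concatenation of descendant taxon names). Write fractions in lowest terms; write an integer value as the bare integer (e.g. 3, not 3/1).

(((J:3,U:3):19/8,(R:2,T:2):27/8):11/4,N:65/8)

step 1: merge (R,T) at d=4; branch lengths R→2, T→2; new cluster RT
  updated: d(J,RT)=14, d(N,RT)=15, d(RT,U)=15/2
step 2: merge (J,U) at d=6; branch lengths J→3, U→3; new cluster JU
  updated: d(JU,N)=35/2, d(JU,RT)=43/4
step 3: merge (JU,RT) at d=43/4; branch lengths JU→19/8, RT→27/8; new cluster JRTU
  updated: d(JRTU,N)=65/4
step 4: merge (JRTU,N) at d=65/4; branch lengths JRTU→11/4, N→65/8; new cluster JNRTU
final tree: (((J:3,U:3):19/8,(R:2,T:2):27/8):11/4,N:65/8)
total length: 213/8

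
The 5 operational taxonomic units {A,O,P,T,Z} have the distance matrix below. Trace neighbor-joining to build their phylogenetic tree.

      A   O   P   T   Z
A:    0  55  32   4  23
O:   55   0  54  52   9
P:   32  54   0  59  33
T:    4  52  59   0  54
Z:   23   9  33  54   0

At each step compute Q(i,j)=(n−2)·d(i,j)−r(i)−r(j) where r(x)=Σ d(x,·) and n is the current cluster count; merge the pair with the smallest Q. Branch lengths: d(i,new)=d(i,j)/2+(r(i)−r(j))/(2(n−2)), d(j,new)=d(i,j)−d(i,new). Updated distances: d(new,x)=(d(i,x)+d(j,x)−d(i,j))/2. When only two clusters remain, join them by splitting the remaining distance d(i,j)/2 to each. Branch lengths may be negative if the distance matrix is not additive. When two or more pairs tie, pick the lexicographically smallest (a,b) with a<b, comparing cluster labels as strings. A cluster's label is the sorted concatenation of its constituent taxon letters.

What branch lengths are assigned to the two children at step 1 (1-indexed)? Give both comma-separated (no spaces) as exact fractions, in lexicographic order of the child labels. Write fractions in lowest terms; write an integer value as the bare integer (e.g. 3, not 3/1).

1. join A+T (d=4, Q=-271) ⇒ AT; edges |A|=-43/6, |T|=67/6
  updated: d(AT,O)=103/2, d(AT,P)=87/2, d(AT,Z)=73/2
2. join AT+P (d=87/2, Q=-175) ⇒ APT; edges |AT|=22, |P|=43/2
  updated: d(APT,O)=31, d(APT,Z)=13
3. join APT+O (d=31, Q=-53) ⇒ AOPT; edges |APT|=35/2, |O|=27/2
  updated: d(AOPT,Z)=-9/2
4. join AOPT+Z (d=-9/2) ⇒ AOPTZ; edges |AOPT|=-9/4, |Z|=-9/4
final tree: ((((A:-43/6,T:67/6):22,P:43/2):35/2,O:27/2):-9/4,Z:-9/4)
total length: 74

-43/6,67/6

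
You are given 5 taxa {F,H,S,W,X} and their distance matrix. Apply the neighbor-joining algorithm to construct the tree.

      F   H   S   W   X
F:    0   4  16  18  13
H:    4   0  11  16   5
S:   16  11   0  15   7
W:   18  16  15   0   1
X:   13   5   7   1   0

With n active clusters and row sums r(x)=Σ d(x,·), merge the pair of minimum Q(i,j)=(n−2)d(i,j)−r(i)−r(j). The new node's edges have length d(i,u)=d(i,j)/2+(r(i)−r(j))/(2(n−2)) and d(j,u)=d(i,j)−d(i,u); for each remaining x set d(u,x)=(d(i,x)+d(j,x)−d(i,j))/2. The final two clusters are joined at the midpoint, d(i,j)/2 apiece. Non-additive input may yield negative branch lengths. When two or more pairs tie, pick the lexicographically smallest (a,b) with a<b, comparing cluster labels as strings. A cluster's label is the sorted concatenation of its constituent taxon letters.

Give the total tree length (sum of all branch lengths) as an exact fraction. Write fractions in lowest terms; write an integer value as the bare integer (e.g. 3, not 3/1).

step 1: merge (F,H) at d=4, Q=-75; branch lengths F→9/2, H→-1/2; new cluster FH
  updated: d(FH,S)=23/2, d(FH,W)=15, d(FH,X)=7
step 2: merge (FH,S) at d=23/2, Q=-44; branch lengths FH→23/4, S→23/4; new cluster FHS
  updated: d(FHS,W)=37/4, d(FHS,X)=5/4
step 3: merge (FHS,W) at d=37/4, Q=-23/2; branch lengths FHS→19/4, W→9/2; new cluster FHSW
  updated: d(FHSW,X)=-7/2
step 4: merge (FHSW,X) at d=-7/2; branch lengths FHSW→-7/4, X→-7/4; new cluster FHSWX
final tree: ((((F:9/2,H:-1/2):23/4,S:23/4):19/4,W:9/2):-7/4,X:-7/4)
total length: 85/4

85/4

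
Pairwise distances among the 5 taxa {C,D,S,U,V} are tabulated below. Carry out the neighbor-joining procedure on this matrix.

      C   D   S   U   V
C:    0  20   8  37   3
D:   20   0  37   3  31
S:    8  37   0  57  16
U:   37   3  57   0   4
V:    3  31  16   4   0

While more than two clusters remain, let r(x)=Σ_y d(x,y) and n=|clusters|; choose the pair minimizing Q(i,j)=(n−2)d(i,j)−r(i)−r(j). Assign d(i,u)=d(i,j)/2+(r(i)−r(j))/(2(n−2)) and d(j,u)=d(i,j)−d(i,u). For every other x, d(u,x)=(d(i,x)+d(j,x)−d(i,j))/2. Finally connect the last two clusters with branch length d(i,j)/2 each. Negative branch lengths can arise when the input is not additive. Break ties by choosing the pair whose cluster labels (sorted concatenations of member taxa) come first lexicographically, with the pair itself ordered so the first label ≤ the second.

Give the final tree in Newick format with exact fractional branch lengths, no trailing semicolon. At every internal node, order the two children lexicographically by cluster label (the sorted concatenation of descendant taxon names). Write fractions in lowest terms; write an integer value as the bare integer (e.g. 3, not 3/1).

(((C:-31/8,S:95/8):87/8,(D:-1/6,U:19/6):171/8):-43/16,V:-43/16)

step 1: merge (D,U) at d=3, Q=-183; branch lengths D→-1/6, U→19/6; new cluster DU
  updated: d(C,DU)=27, d(DU,S)=91/2, d(DU,V)=16
step 2: merge (C,S) at d=8, Q=-183/2; branch lengths C→-31/8, S→95/8; new cluster CS
  updated: d(CS,DU)=129/4, d(CS,V)=11/2
step 3: merge (CS,DU) at d=129/4, Q=-215/4; branch lengths CS→87/8, DU→171/8; new cluster CDSU
  updated: d(CDSU,V)=-43/8
step 4: merge (CDSU,V) at d=-43/8; branch lengths CDSU→-43/16, V→-43/16; new cluster CDSUV
final tree: (((C:-31/8,S:95/8):87/8,(D:-1/6,U:19/6):171/8):-43/16,V:-43/16)
total length: 303/8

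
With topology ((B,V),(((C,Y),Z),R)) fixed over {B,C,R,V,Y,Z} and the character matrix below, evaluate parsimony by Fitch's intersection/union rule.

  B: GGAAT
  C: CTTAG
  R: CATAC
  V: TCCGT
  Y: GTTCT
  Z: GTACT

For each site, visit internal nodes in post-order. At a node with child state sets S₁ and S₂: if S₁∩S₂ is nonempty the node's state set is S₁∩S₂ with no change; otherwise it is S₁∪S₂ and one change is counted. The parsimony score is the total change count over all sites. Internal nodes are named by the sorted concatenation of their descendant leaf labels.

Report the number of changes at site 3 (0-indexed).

3

[col 0] BV: children B:{G}, V:{T} ∪→ {G,T}; cost 1
[col 0] CY: children C:{C}, Y:{G} ∪→ {C,G}; cost 1
[col 0] CYZ: children CY:{C,G}, Z:{G} ∩→ {G}; cost 0
[col 0] CRYZ: children CYZ:{G}, R:{C} ∪→ {C,G}; cost 1
[col 0] BCRVYZ: children BV:{G,T}, CRYZ:{C,G} ∩→ {G}; cost 0
[col 1] BV: children B:{G}, V:{C} ∪→ {C,G}; cost 1
[col 1] CY: children C:{T}, Y:{T} ∩→ {T}; cost 0
[col 1] CYZ: children CY:{T}, Z:{T} ∩→ {T}; cost 0
[col 1] CRYZ: children CYZ:{T}, R:{A} ∪→ {A,T}; cost 1
[col 1] BCRVYZ: children BV:{C,G}, CRYZ:{A,T} ∪→ {A,C,G,T}; cost 1
[col 2] BV: children B:{A}, V:{C} ∪→ {A,C}; cost 1
[col 2] CY: children C:{T}, Y:{T} ∩→ {T}; cost 0
[col 2] CYZ: children CY:{T}, Z:{A} ∪→ {A,T}; cost 1
[col 2] CRYZ: children CYZ:{A,T}, R:{T} ∩→ {T}; cost 0
[col 2] BCRVYZ: children BV:{A,C}, CRYZ:{T} ∪→ {A,C,T}; cost 1
[col 3] BV: children B:{A}, V:{G} ∪→ {A,G}; cost 1
[col 3] CY: children C:{A}, Y:{C} ∪→ {A,C}; cost 1
[col 3] CYZ: children CY:{A,C}, Z:{C} ∩→ {C}; cost 0
[col 3] CRYZ: children CYZ:{C}, R:{A} ∪→ {A,C}; cost 1
[col 3] BCRVYZ: children BV:{A,G}, CRYZ:{A,C} ∩→ {A}; cost 0
[col 4] BV: children B:{T}, V:{T} ∩→ {T}; cost 0
[col 4] CY: children C:{G}, Y:{T} ∪→ {G,T}; cost 1
[col 4] CYZ: children CY:{G,T}, Z:{T} ∩→ {T}; cost 0
[col 4] CRYZ: children CYZ:{T}, R:{C} ∪→ {C,T}; cost 1
[col 4] BCRVYZ: children BV:{T}, CRYZ:{C,T} ∩→ {T}; cost 0
per-site changes: [3, 3, 3, 3, 2]; total = 14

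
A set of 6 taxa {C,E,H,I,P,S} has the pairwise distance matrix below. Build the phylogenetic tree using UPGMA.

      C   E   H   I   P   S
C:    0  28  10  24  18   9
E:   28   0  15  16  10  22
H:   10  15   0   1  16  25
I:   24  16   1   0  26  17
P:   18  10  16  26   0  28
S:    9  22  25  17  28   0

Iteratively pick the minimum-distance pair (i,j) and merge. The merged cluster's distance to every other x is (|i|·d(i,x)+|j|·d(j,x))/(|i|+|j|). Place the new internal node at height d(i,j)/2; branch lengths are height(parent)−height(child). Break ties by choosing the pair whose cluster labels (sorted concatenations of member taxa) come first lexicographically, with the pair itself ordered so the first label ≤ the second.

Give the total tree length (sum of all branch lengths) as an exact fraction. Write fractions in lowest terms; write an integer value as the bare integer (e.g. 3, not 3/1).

325/8

step 1: merge (H,I) at d=1; branch lengths H→1/2, I→1/2; new cluster HI
  updated: d(C,HI)=17, d(E,HI)=31/2, d(HI,P)=21, d(HI,S)=21
step 2: merge (C,S) at d=9; branch lengths C→9/2, S→9/2; new cluster CS
  updated: d(CS,E)=25, d(CS,HI)=19, d(CS,P)=23
step 3: merge (E,P) at d=10; branch lengths E→5, P→5; new cluster EP
  updated: d(CS,EP)=24, d(EP,HI)=73/4
step 4: merge (EP,HI) at d=73/4; branch lengths EP→33/8, HI→69/8; new cluster EHIP
  updated: d(CS,EHIP)=43/2
step 5: merge (CS,EHIP) at d=43/2; branch lengths CS→25/4, EHIP→13/8; new cluster CEHIPS
final tree: ((C:9/2,S:9/2):25/4,((E:5,P:5):33/8,(H:1/2,I:1/2):69/8):13/8)
total length: 325/8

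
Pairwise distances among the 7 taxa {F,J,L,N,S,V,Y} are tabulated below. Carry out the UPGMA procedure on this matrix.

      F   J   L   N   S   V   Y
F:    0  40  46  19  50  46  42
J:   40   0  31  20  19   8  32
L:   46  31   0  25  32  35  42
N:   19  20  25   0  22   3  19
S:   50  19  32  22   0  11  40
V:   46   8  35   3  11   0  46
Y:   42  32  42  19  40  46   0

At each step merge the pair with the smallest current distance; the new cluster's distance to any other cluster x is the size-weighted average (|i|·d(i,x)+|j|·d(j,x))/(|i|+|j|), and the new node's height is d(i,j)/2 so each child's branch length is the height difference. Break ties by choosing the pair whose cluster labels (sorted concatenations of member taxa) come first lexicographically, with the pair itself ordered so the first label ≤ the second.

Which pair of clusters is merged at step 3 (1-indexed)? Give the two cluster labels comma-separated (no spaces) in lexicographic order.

step 1: merge (N,V) at d=3; branch lengths N→3/2, V→3/2; new cluster NV
  updated: d(F,NV)=65/2, d(J,NV)=14, d(L,NV)=30, d(NV,S)=33/2, d(NV,Y)=65/2
step 2: merge (J,NV) at d=14; branch lengths J→7, NV→11/2; new cluster JNV
  updated: d(F,JNV)=35, d(JNV,L)=91/3, d(JNV,S)=52/3, d(JNV,Y)=97/3
step 3: merge (JNV,S) at d=52/3; branch lengths JNV→5/3, S→26/3; new cluster JNSV
  updated: d(F,JNSV)=155/4, d(JNSV,L)=123/4, d(JNSV,Y)=137/4
step 4: merge (JNSV,L) at d=123/4; branch lengths JNSV→161/24, L→123/8; new cluster JLNSV
  updated: d(F,JLNSV)=201/5, d(JLNSV,Y)=179/5
step 5: merge (JLNSV,Y) at d=179/5; branch lengths JLNSV→101/40, Y→179/10; new cluster JLNSVY
  updated: d(F,JLNSVY)=81/2
step 6: merge (F,JLNSVY) at d=81/2; branch lengths F→81/4, JLNSVY→47/20; new cluster FJLNSVY
final tree: (F:81/4,((((J:7,(N:3/2,V:3/2):11/2):5/3,S:26/3):161/24,L:123/8):101/40,Y:179/10):47/20)
total length: 10913/120

JNV,S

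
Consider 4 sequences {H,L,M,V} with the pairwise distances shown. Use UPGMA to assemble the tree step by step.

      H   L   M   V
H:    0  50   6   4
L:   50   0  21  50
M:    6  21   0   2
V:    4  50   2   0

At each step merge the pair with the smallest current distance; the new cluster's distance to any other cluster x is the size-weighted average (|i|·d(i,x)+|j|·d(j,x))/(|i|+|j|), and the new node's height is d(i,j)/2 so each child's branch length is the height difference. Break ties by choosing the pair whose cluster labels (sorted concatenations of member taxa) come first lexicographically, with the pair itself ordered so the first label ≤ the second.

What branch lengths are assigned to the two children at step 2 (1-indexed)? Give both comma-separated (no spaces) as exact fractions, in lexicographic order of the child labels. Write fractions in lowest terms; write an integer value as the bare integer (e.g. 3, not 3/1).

5/2,3/2

1. join M+V (d=2) ⇒ MV; edges |M|=1, |V|=1
  updated: d(H,MV)=5, d(L,MV)=71/2
2. join H+MV (d=5) ⇒ HMV; edges |H|=5/2, |MV|=3/2
  updated: d(HMV,L)=121/3
3. join HMV+L (d=121/3) ⇒ HLMV; edges |HMV|=53/3, |L|=121/6
final tree: ((H:5/2,(M:1,V:1):3/2):53/3,L:121/6)
total length: 263/6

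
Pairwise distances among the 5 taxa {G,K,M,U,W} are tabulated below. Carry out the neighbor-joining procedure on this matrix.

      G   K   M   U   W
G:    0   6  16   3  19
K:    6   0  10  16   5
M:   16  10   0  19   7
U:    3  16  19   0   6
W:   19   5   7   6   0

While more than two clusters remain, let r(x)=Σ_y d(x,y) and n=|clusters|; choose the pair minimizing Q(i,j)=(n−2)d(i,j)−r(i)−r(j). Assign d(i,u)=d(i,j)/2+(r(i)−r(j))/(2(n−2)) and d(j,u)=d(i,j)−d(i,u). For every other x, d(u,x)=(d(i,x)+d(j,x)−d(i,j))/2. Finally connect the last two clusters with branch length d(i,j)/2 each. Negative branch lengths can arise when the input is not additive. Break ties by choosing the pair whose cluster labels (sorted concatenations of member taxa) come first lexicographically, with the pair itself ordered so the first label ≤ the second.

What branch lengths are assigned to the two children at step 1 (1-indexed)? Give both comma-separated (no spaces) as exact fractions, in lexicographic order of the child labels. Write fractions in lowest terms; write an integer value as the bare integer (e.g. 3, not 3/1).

3/2,3/2

1. join G+U (d=3, Q=-79) ⇒ GU; edges |G|=3/2, |U|=3/2
  updated: d(GU,K)=19/2, d(GU,M)=16, d(GU,W)=11
2. join GU+K (d=19/2, Q=-42) ⇒ GKU; edges |GU|=31/4, |K|=7/4
  updated: d(GKU,M)=33/4, d(GKU,W)=13/4
3. join GKU+M (d=33/4, Q=-37/2) ⇒ GKMU; edges |GKU|=9/4, |M|=6
  updated: d(GKMU,W)=1
4. join GKMU+W (d=1) ⇒ GKMUW; edges |GKMU|=1/2, |W|=1/2
final tree: ((((G:3/2,U:3/2):31/4,K:7/4):9/4,M:6):1/2,W:1/2)
total length: 87/4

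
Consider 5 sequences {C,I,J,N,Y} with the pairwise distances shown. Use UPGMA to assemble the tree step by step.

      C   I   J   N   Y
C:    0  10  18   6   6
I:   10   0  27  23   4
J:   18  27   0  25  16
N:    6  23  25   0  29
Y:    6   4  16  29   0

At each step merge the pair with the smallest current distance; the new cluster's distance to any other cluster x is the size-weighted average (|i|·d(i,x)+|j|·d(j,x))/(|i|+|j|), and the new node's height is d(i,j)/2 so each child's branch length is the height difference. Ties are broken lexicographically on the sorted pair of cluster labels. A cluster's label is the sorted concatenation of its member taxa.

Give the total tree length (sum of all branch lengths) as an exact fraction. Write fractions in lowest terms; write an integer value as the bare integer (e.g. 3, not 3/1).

iteration 1: select I,Y (d=4); attach at lengths (2, 2); label the merged cluster IY
  updated: d(C,IY)=8, d(IY,J)=43/2, d(IY,N)=26
iteration 2: select C,N (d=6); attach at lengths (3, 3); label the merged cluster CN
  updated: d(CN,IY)=17, d(CN,J)=43/2
iteration 3: select CN,IY (d=17); attach at lengths (11/2, 13/2); label the merged cluster CINY
  updated: d(CINY,J)=43/2
iteration 4: select CINY,J (d=43/2); attach at lengths (9/4, 43/4); label the merged cluster CIJNY
final tree: (((C:3,N:3):11/2,(I:2,Y:2):13/2):9/4,J:43/4)
total length: 35

35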